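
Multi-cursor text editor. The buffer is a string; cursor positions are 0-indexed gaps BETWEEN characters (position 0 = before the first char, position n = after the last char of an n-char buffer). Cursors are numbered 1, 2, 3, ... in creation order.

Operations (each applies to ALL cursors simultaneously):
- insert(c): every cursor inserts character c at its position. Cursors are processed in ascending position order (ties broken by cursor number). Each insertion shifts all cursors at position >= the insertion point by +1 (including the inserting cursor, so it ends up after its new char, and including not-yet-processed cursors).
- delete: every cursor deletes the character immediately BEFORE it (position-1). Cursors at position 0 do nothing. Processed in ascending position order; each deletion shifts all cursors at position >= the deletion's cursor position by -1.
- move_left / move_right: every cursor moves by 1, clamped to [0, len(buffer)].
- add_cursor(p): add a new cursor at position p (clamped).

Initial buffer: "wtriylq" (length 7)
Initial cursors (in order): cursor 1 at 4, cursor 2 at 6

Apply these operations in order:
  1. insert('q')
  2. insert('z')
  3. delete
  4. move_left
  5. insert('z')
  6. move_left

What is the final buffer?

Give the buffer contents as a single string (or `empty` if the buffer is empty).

Answer: wtrizqylzqq

Derivation:
After op 1 (insert('q')): buffer="wtriqylqq" (len 9), cursors c1@5 c2@8, authorship ....1..2.
After op 2 (insert('z')): buffer="wtriqzylqzq" (len 11), cursors c1@6 c2@10, authorship ....11..22.
After op 3 (delete): buffer="wtriqylqq" (len 9), cursors c1@5 c2@8, authorship ....1..2.
After op 4 (move_left): buffer="wtriqylqq" (len 9), cursors c1@4 c2@7, authorship ....1..2.
After op 5 (insert('z')): buffer="wtrizqylzqq" (len 11), cursors c1@5 c2@9, authorship ....11..22.
After op 6 (move_left): buffer="wtrizqylzqq" (len 11), cursors c1@4 c2@8, authorship ....11..22.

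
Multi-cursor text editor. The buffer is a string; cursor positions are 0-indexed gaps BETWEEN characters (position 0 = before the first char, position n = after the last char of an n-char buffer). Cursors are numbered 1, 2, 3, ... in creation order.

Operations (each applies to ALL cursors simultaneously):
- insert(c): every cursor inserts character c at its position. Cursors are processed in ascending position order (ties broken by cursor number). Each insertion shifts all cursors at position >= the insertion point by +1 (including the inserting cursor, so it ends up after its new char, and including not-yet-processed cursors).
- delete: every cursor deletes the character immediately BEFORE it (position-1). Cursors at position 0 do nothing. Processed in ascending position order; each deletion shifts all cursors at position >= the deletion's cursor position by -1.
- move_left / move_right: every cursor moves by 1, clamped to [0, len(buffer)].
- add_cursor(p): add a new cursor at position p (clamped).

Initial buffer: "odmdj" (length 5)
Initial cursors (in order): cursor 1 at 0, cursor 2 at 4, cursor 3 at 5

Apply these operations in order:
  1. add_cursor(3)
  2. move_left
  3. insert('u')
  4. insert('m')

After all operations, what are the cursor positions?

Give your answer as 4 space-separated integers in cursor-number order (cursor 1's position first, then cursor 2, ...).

After op 1 (add_cursor(3)): buffer="odmdj" (len 5), cursors c1@0 c4@3 c2@4 c3@5, authorship .....
After op 2 (move_left): buffer="odmdj" (len 5), cursors c1@0 c4@2 c2@3 c3@4, authorship .....
After op 3 (insert('u')): buffer="uodumuduj" (len 9), cursors c1@1 c4@4 c2@6 c3@8, authorship 1..4.2.3.
After op 4 (insert('m')): buffer="umodummumdumj" (len 13), cursors c1@2 c4@6 c2@9 c3@12, authorship 11..44.22.33.

Answer: 2 9 12 6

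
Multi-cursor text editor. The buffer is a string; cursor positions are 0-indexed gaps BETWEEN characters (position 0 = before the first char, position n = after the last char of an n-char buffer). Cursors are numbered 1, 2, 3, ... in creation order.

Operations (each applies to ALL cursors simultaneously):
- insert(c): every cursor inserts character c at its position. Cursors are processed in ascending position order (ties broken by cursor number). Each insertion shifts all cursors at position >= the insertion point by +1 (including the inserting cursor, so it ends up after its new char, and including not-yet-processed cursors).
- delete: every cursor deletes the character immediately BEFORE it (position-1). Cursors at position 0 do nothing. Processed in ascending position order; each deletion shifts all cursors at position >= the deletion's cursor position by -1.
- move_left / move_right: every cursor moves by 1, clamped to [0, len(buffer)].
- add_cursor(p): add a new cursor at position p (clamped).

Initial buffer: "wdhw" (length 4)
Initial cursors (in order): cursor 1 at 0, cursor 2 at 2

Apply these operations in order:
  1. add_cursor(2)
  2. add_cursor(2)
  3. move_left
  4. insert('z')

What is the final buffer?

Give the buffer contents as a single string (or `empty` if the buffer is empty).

After op 1 (add_cursor(2)): buffer="wdhw" (len 4), cursors c1@0 c2@2 c3@2, authorship ....
After op 2 (add_cursor(2)): buffer="wdhw" (len 4), cursors c1@0 c2@2 c3@2 c4@2, authorship ....
After op 3 (move_left): buffer="wdhw" (len 4), cursors c1@0 c2@1 c3@1 c4@1, authorship ....
After op 4 (insert('z')): buffer="zwzzzdhw" (len 8), cursors c1@1 c2@5 c3@5 c4@5, authorship 1.234...

Answer: zwzzzdhw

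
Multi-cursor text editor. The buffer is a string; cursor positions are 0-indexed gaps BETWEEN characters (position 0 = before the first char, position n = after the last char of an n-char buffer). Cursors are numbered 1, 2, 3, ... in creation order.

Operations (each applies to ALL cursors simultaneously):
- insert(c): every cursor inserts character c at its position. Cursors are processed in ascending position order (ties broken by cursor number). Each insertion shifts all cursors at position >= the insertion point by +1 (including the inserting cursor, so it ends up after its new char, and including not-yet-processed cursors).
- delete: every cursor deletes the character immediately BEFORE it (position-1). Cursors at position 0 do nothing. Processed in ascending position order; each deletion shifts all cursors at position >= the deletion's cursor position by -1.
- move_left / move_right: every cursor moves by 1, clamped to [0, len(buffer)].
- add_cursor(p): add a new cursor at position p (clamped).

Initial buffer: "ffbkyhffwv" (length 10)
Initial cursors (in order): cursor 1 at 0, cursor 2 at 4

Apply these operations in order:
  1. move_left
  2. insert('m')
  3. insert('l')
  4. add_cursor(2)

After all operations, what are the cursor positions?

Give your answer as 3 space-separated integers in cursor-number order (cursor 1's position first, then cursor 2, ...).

After op 1 (move_left): buffer="ffbkyhffwv" (len 10), cursors c1@0 c2@3, authorship ..........
After op 2 (insert('m')): buffer="mffbmkyhffwv" (len 12), cursors c1@1 c2@5, authorship 1...2.......
After op 3 (insert('l')): buffer="mlffbmlkyhffwv" (len 14), cursors c1@2 c2@7, authorship 11...22.......
After op 4 (add_cursor(2)): buffer="mlffbmlkyhffwv" (len 14), cursors c1@2 c3@2 c2@7, authorship 11...22.......

Answer: 2 7 2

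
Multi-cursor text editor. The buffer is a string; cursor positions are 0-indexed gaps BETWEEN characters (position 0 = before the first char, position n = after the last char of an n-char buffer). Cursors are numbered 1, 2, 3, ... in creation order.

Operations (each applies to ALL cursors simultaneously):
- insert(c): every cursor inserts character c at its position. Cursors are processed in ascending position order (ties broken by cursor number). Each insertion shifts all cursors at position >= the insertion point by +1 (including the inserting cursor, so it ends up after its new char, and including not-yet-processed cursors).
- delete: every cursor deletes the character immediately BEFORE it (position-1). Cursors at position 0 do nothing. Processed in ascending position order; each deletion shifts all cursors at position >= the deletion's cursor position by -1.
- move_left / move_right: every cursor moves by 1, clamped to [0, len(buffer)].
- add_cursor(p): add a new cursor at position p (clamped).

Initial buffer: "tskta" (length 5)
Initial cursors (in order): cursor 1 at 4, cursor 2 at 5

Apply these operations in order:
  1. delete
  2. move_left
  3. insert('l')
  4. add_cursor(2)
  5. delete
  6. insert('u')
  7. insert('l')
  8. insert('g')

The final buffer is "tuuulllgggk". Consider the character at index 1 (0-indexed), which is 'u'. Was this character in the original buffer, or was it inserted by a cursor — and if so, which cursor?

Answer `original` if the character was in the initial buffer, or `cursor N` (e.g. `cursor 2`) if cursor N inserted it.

Answer: cursor 1

Derivation:
After op 1 (delete): buffer="tsk" (len 3), cursors c1@3 c2@3, authorship ...
After op 2 (move_left): buffer="tsk" (len 3), cursors c1@2 c2@2, authorship ...
After op 3 (insert('l')): buffer="tsllk" (len 5), cursors c1@4 c2@4, authorship ..12.
After op 4 (add_cursor(2)): buffer="tsllk" (len 5), cursors c3@2 c1@4 c2@4, authorship ..12.
After op 5 (delete): buffer="tk" (len 2), cursors c1@1 c2@1 c3@1, authorship ..
After op 6 (insert('u')): buffer="tuuuk" (len 5), cursors c1@4 c2@4 c3@4, authorship .123.
After op 7 (insert('l')): buffer="tuuulllk" (len 8), cursors c1@7 c2@7 c3@7, authorship .123123.
After op 8 (insert('g')): buffer="tuuulllgggk" (len 11), cursors c1@10 c2@10 c3@10, authorship .123123123.
Authorship (.=original, N=cursor N): . 1 2 3 1 2 3 1 2 3 .
Index 1: author = 1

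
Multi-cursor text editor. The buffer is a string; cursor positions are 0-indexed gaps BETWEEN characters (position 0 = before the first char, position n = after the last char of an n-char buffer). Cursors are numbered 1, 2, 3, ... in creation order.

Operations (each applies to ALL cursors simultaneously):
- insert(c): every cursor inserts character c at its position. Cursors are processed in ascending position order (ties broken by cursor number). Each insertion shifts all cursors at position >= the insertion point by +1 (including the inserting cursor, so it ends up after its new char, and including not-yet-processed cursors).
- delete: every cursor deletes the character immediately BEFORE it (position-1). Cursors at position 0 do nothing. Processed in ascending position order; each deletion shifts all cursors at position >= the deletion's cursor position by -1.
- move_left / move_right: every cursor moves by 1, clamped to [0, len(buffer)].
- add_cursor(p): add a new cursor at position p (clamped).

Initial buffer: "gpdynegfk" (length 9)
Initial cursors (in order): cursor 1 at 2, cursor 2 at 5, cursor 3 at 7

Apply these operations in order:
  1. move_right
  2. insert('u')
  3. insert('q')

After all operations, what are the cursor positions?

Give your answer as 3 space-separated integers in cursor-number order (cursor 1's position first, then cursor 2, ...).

Answer: 5 10 14

Derivation:
After op 1 (move_right): buffer="gpdynegfk" (len 9), cursors c1@3 c2@6 c3@8, authorship .........
After op 2 (insert('u')): buffer="gpduyneugfuk" (len 12), cursors c1@4 c2@8 c3@11, authorship ...1...2..3.
After op 3 (insert('q')): buffer="gpduqyneuqgfuqk" (len 15), cursors c1@5 c2@10 c3@14, authorship ...11...22..33.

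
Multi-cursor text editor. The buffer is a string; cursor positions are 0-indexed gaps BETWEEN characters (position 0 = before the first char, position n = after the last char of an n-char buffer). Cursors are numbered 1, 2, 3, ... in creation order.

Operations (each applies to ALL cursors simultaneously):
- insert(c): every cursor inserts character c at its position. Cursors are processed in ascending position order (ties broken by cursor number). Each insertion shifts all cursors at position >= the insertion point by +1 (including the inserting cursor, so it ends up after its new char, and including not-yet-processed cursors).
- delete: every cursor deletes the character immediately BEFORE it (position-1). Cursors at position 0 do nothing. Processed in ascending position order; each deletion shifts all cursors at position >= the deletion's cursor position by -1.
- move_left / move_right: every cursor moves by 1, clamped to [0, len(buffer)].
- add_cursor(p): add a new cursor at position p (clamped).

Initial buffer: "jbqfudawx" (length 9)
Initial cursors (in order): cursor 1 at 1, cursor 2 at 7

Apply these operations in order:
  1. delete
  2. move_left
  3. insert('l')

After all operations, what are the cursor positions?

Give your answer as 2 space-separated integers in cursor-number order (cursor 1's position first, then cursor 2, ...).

After op 1 (delete): buffer="bqfudwx" (len 7), cursors c1@0 c2@5, authorship .......
After op 2 (move_left): buffer="bqfudwx" (len 7), cursors c1@0 c2@4, authorship .......
After op 3 (insert('l')): buffer="lbqfuldwx" (len 9), cursors c1@1 c2@6, authorship 1....2...

Answer: 1 6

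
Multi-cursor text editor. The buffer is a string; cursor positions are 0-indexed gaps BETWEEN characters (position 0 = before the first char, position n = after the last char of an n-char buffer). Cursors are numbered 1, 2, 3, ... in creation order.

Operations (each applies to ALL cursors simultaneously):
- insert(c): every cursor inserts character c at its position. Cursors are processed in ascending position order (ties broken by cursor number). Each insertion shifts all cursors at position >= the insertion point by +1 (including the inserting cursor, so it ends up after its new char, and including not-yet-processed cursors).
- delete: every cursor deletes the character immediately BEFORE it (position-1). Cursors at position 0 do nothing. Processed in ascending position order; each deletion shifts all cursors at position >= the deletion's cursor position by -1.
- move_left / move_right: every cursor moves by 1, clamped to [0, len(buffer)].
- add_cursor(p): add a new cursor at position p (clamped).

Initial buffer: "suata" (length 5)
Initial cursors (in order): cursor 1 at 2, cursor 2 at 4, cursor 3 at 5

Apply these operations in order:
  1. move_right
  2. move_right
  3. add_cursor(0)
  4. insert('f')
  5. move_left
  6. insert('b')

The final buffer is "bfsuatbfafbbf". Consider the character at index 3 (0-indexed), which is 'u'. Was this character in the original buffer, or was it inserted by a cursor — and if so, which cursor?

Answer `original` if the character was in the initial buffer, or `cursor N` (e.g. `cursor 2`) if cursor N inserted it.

After op 1 (move_right): buffer="suata" (len 5), cursors c1@3 c2@5 c3@5, authorship .....
After op 2 (move_right): buffer="suata" (len 5), cursors c1@4 c2@5 c3@5, authorship .....
After op 3 (add_cursor(0)): buffer="suata" (len 5), cursors c4@0 c1@4 c2@5 c3@5, authorship .....
After op 4 (insert('f')): buffer="fsuatfaff" (len 9), cursors c4@1 c1@6 c2@9 c3@9, authorship 4....1.23
After op 5 (move_left): buffer="fsuatfaff" (len 9), cursors c4@0 c1@5 c2@8 c3@8, authorship 4....1.23
After op 6 (insert('b')): buffer="bfsuatbfafbbf" (len 13), cursors c4@1 c1@7 c2@12 c3@12, authorship 44....11.2233
Authorship (.=original, N=cursor N): 4 4 . . . . 1 1 . 2 2 3 3
Index 3: author = original

Answer: original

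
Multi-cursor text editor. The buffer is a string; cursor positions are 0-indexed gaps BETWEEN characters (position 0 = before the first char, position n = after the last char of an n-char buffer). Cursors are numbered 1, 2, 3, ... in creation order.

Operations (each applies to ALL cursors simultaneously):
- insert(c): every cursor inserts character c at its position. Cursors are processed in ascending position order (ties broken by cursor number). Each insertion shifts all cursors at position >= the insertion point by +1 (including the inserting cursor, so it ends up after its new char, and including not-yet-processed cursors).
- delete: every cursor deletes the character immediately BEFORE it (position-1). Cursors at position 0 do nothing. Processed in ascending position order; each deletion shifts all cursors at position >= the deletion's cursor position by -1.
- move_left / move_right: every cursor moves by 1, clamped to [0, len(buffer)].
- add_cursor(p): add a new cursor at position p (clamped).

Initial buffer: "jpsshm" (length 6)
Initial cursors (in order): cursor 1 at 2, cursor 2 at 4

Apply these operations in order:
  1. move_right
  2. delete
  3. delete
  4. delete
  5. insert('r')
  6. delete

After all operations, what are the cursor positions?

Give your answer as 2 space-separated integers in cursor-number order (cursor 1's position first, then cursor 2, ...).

After op 1 (move_right): buffer="jpsshm" (len 6), cursors c1@3 c2@5, authorship ......
After op 2 (delete): buffer="jpsm" (len 4), cursors c1@2 c2@3, authorship ....
After op 3 (delete): buffer="jm" (len 2), cursors c1@1 c2@1, authorship ..
After op 4 (delete): buffer="m" (len 1), cursors c1@0 c2@0, authorship .
After op 5 (insert('r')): buffer="rrm" (len 3), cursors c1@2 c2@2, authorship 12.
After op 6 (delete): buffer="m" (len 1), cursors c1@0 c2@0, authorship .

Answer: 0 0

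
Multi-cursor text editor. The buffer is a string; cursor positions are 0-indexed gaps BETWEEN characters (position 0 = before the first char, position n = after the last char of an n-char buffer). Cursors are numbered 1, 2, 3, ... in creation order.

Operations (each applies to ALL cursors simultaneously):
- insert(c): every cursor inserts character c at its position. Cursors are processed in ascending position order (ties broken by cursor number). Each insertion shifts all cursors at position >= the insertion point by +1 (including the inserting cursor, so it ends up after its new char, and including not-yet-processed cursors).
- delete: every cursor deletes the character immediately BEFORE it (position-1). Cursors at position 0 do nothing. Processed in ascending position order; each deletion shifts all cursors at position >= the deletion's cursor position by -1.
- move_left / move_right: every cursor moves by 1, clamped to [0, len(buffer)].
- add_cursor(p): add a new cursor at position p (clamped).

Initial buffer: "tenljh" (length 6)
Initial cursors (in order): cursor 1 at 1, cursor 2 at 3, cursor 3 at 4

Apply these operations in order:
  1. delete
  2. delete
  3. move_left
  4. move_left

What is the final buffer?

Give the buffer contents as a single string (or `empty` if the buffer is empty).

Answer: jh

Derivation:
After op 1 (delete): buffer="ejh" (len 3), cursors c1@0 c2@1 c3@1, authorship ...
After op 2 (delete): buffer="jh" (len 2), cursors c1@0 c2@0 c3@0, authorship ..
After op 3 (move_left): buffer="jh" (len 2), cursors c1@0 c2@0 c3@0, authorship ..
After op 4 (move_left): buffer="jh" (len 2), cursors c1@0 c2@0 c3@0, authorship ..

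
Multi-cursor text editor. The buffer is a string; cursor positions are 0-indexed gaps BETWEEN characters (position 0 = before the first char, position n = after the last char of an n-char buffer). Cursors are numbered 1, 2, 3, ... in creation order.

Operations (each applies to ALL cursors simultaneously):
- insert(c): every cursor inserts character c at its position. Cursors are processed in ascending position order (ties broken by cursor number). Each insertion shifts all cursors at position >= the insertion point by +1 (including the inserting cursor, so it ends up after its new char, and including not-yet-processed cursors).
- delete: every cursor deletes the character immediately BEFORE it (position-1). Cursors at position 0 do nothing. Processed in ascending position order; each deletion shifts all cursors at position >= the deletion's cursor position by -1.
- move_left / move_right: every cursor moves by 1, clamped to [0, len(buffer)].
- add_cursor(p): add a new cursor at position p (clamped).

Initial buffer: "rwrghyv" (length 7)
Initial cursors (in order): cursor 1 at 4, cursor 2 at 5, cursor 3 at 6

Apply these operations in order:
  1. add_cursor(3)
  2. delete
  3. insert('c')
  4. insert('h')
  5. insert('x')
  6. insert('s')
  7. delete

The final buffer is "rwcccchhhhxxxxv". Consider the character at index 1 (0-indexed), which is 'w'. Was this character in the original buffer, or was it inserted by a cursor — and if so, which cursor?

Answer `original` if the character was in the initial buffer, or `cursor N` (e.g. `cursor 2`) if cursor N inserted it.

After op 1 (add_cursor(3)): buffer="rwrghyv" (len 7), cursors c4@3 c1@4 c2@5 c3@6, authorship .......
After op 2 (delete): buffer="rwv" (len 3), cursors c1@2 c2@2 c3@2 c4@2, authorship ...
After op 3 (insert('c')): buffer="rwccccv" (len 7), cursors c1@6 c2@6 c3@6 c4@6, authorship ..1234.
After op 4 (insert('h')): buffer="rwcccchhhhv" (len 11), cursors c1@10 c2@10 c3@10 c4@10, authorship ..12341234.
After op 5 (insert('x')): buffer="rwcccchhhhxxxxv" (len 15), cursors c1@14 c2@14 c3@14 c4@14, authorship ..123412341234.
After op 6 (insert('s')): buffer="rwcccchhhhxxxxssssv" (len 19), cursors c1@18 c2@18 c3@18 c4@18, authorship ..1234123412341234.
After op 7 (delete): buffer="rwcccchhhhxxxxv" (len 15), cursors c1@14 c2@14 c3@14 c4@14, authorship ..123412341234.
Authorship (.=original, N=cursor N): . . 1 2 3 4 1 2 3 4 1 2 3 4 .
Index 1: author = original

Answer: original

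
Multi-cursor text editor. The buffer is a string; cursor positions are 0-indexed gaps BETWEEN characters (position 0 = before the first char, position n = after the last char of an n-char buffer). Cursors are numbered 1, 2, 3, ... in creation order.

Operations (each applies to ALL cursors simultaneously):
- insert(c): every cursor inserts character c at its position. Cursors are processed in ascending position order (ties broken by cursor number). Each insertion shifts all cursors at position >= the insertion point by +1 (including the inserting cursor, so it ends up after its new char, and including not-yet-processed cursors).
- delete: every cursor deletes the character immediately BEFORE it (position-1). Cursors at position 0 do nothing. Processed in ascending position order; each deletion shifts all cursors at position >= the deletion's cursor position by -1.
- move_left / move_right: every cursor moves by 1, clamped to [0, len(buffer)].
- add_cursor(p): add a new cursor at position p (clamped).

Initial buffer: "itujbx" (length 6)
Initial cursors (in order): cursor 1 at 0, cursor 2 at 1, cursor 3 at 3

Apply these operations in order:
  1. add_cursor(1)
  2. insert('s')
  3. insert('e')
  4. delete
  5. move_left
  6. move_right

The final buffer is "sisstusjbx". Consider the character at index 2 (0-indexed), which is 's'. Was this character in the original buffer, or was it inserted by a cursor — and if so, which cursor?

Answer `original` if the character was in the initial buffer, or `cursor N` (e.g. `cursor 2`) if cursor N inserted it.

After op 1 (add_cursor(1)): buffer="itujbx" (len 6), cursors c1@0 c2@1 c4@1 c3@3, authorship ......
After op 2 (insert('s')): buffer="sisstusjbx" (len 10), cursors c1@1 c2@4 c4@4 c3@7, authorship 1.24..3...
After op 3 (insert('e')): buffer="seisseetusejbx" (len 14), cursors c1@2 c2@7 c4@7 c3@11, authorship 11.2424..33...
After op 4 (delete): buffer="sisstusjbx" (len 10), cursors c1@1 c2@4 c4@4 c3@7, authorship 1.24..3...
After op 5 (move_left): buffer="sisstusjbx" (len 10), cursors c1@0 c2@3 c4@3 c3@6, authorship 1.24..3...
After op 6 (move_right): buffer="sisstusjbx" (len 10), cursors c1@1 c2@4 c4@4 c3@7, authorship 1.24..3...
Authorship (.=original, N=cursor N): 1 . 2 4 . . 3 . . .
Index 2: author = 2

Answer: cursor 2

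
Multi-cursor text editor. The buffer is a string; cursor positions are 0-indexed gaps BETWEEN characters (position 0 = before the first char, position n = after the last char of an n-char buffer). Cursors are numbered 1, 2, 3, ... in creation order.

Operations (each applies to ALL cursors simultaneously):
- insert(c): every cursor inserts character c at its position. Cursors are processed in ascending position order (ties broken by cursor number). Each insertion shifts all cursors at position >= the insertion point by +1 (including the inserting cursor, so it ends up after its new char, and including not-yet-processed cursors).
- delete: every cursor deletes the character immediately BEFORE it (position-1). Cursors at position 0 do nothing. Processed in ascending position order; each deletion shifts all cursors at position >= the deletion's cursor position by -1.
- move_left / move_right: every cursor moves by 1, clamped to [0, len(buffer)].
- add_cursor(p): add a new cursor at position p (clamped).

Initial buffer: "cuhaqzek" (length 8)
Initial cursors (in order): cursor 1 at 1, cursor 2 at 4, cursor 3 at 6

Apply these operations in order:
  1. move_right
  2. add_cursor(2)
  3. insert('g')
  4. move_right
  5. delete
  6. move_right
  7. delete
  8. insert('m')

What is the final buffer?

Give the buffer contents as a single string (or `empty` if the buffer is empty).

Answer: cummqgmm

Derivation:
After op 1 (move_right): buffer="cuhaqzek" (len 8), cursors c1@2 c2@5 c3@7, authorship ........
After op 2 (add_cursor(2)): buffer="cuhaqzek" (len 8), cursors c1@2 c4@2 c2@5 c3@7, authorship ........
After op 3 (insert('g')): buffer="cugghaqgzegk" (len 12), cursors c1@4 c4@4 c2@8 c3@11, authorship ..14...2..3.
After op 4 (move_right): buffer="cugghaqgzegk" (len 12), cursors c1@5 c4@5 c2@9 c3@12, authorship ..14...2..3.
After op 5 (delete): buffer="cugaqgeg" (len 8), cursors c1@3 c4@3 c2@6 c3@8, authorship ..1..2.3
After op 6 (move_right): buffer="cugaqgeg" (len 8), cursors c1@4 c4@4 c2@7 c3@8, authorship ..1..2.3
After op 7 (delete): buffer="cuqg" (len 4), cursors c1@2 c4@2 c2@4 c3@4, authorship ...2
After op 8 (insert('m')): buffer="cummqgmm" (len 8), cursors c1@4 c4@4 c2@8 c3@8, authorship ..14.223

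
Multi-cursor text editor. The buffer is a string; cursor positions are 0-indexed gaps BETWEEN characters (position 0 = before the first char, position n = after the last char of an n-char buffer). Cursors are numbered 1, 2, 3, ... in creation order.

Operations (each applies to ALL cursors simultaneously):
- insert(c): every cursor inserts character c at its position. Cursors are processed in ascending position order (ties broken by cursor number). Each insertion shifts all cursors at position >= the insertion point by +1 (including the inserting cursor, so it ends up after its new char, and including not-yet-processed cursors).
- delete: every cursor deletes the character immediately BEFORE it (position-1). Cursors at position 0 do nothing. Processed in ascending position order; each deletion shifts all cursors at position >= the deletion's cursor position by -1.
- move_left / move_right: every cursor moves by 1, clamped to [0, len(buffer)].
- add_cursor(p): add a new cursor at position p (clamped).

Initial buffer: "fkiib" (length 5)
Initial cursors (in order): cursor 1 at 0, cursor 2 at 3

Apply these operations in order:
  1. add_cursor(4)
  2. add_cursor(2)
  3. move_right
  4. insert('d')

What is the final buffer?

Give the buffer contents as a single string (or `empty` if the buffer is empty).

After op 1 (add_cursor(4)): buffer="fkiib" (len 5), cursors c1@0 c2@3 c3@4, authorship .....
After op 2 (add_cursor(2)): buffer="fkiib" (len 5), cursors c1@0 c4@2 c2@3 c3@4, authorship .....
After op 3 (move_right): buffer="fkiib" (len 5), cursors c1@1 c4@3 c2@4 c3@5, authorship .....
After op 4 (insert('d')): buffer="fdkididbd" (len 9), cursors c1@2 c4@5 c2@7 c3@9, authorship .1..4.2.3

Answer: fdkididbd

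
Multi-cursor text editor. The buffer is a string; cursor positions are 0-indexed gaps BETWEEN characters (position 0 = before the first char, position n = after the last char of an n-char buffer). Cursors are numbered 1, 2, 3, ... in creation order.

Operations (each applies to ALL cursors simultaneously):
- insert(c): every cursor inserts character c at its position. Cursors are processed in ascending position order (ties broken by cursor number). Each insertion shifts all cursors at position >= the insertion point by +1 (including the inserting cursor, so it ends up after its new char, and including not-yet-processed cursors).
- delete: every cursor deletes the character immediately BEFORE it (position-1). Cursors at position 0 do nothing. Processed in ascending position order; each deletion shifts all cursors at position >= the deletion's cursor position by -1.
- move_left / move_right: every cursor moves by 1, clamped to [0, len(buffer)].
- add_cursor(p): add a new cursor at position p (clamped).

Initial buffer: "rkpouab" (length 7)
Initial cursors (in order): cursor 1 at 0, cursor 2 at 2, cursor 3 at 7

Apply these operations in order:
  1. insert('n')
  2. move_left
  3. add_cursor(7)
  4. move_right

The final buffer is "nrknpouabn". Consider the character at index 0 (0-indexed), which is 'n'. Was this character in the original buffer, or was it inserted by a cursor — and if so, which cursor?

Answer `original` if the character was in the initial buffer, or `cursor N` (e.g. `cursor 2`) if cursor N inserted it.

After op 1 (insert('n')): buffer="nrknpouabn" (len 10), cursors c1@1 c2@4 c3@10, authorship 1..2.....3
After op 2 (move_left): buffer="nrknpouabn" (len 10), cursors c1@0 c2@3 c3@9, authorship 1..2.....3
After op 3 (add_cursor(7)): buffer="nrknpouabn" (len 10), cursors c1@0 c2@3 c4@7 c3@9, authorship 1..2.....3
After op 4 (move_right): buffer="nrknpouabn" (len 10), cursors c1@1 c2@4 c4@8 c3@10, authorship 1..2.....3
Authorship (.=original, N=cursor N): 1 . . 2 . . . . . 3
Index 0: author = 1

Answer: cursor 1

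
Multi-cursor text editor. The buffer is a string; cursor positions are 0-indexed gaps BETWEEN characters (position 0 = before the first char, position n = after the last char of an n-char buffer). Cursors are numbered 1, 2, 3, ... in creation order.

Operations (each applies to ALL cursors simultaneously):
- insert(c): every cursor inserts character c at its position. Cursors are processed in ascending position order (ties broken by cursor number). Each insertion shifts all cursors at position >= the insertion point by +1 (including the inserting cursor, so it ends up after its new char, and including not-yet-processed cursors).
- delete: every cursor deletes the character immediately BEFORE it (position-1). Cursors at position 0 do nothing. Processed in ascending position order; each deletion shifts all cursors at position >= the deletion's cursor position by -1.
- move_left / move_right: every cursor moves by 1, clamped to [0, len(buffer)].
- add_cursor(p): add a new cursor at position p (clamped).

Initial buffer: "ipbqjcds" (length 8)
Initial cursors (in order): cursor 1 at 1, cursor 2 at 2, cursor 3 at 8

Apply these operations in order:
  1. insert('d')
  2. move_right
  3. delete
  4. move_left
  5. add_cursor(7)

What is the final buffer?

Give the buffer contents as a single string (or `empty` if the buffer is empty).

After op 1 (insert('d')): buffer="idpdbqjcdsd" (len 11), cursors c1@2 c2@4 c3@11, authorship .1.2......3
After op 2 (move_right): buffer="idpdbqjcdsd" (len 11), cursors c1@3 c2@5 c3@11, authorship .1.2......3
After op 3 (delete): buffer="iddqjcds" (len 8), cursors c1@2 c2@3 c3@8, authorship .12.....
After op 4 (move_left): buffer="iddqjcds" (len 8), cursors c1@1 c2@2 c3@7, authorship .12.....
After op 5 (add_cursor(7)): buffer="iddqjcds" (len 8), cursors c1@1 c2@2 c3@7 c4@7, authorship .12.....

Answer: iddqjcds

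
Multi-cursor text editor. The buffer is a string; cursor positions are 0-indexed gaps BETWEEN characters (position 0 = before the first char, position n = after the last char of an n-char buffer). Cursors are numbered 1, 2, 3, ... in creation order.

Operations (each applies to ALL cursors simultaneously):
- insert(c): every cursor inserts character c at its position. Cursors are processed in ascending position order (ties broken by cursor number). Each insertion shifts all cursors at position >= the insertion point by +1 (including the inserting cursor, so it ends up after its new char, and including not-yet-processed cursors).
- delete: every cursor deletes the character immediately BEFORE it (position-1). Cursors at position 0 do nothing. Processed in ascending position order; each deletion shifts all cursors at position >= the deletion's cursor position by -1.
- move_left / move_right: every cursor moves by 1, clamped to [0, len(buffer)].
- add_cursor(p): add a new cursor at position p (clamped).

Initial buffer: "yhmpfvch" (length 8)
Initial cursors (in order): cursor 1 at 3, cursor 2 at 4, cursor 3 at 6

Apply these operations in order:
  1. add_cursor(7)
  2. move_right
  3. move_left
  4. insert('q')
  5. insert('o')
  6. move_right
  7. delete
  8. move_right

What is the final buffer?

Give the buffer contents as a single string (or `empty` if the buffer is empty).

Answer: yhmqoqovqoqo

Derivation:
After op 1 (add_cursor(7)): buffer="yhmpfvch" (len 8), cursors c1@3 c2@4 c3@6 c4@7, authorship ........
After op 2 (move_right): buffer="yhmpfvch" (len 8), cursors c1@4 c2@5 c3@7 c4@8, authorship ........
After op 3 (move_left): buffer="yhmpfvch" (len 8), cursors c1@3 c2@4 c3@6 c4@7, authorship ........
After op 4 (insert('q')): buffer="yhmqpqfvqcqh" (len 12), cursors c1@4 c2@6 c3@9 c4@11, authorship ...1.2..3.4.
After op 5 (insert('o')): buffer="yhmqopqofvqocqoh" (len 16), cursors c1@5 c2@8 c3@12 c4@15, authorship ...11.22..33.44.
After op 6 (move_right): buffer="yhmqopqofvqocqoh" (len 16), cursors c1@6 c2@9 c3@13 c4@16, authorship ...11.22..33.44.
After op 7 (delete): buffer="yhmqoqovqoqo" (len 12), cursors c1@5 c2@7 c3@10 c4@12, authorship ...1122.3344
After op 8 (move_right): buffer="yhmqoqovqoqo" (len 12), cursors c1@6 c2@8 c3@11 c4@12, authorship ...1122.3344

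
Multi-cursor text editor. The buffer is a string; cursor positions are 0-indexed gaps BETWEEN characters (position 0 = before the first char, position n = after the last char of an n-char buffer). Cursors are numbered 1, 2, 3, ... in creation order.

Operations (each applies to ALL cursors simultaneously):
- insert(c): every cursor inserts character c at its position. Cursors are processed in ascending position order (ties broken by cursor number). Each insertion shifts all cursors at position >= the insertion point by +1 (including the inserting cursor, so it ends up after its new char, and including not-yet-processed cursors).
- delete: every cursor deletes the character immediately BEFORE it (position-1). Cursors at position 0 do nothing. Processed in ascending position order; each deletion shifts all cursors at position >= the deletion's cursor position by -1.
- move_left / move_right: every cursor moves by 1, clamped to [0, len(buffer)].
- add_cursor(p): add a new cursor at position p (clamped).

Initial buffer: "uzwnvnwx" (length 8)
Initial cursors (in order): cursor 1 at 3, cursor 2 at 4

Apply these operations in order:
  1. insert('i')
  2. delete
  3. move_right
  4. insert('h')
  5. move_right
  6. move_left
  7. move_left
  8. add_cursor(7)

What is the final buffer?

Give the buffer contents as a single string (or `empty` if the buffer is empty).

Answer: uzwnhvhnwx

Derivation:
After op 1 (insert('i')): buffer="uzwinivnwx" (len 10), cursors c1@4 c2@6, authorship ...1.2....
After op 2 (delete): buffer="uzwnvnwx" (len 8), cursors c1@3 c2@4, authorship ........
After op 3 (move_right): buffer="uzwnvnwx" (len 8), cursors c1@4 c2@5, authorship ........
After op 4 (insert('h')): buffer="uzwnhvhnwx" (len 10), cursors c1@5 c2@7, authorship ....1.2...
After op 5 (move_right): buffer="uzwnhvhnwx" (len 10), cursors c1@6 c2@8, authorship ....1.2...
After op 6 (move_left): buffer="uzwnhvhnwx" (len 10), cursors c1@5 c2@7, authorship ....1.2...
After op 7 (move_left): buffer="uzwnhvhnwx" (len 10), cursors c1@4 c2@6, authorship ....1.2...
After op 8 (add_cursor(7)): buffer="uzwnhvhnwx" (len 10), cursors c1@4 c2@6 c3@7, authorship ....1.2...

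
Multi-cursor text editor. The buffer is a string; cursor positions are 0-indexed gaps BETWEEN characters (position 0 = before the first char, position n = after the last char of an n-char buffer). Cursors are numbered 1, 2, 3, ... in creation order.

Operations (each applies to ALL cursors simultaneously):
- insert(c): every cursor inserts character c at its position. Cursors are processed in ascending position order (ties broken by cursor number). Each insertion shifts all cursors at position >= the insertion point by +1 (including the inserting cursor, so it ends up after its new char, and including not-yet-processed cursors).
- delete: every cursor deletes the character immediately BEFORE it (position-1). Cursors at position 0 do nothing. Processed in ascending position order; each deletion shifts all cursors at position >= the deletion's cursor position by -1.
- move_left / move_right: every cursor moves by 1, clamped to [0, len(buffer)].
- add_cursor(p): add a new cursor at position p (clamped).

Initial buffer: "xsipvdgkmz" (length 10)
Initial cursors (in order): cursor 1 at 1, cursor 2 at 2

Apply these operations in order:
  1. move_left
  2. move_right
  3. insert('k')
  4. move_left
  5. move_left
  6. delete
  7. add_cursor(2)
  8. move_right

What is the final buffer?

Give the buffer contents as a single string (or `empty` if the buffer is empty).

After op 1 (move_left): buffer="xsipvdgkmz" (len 10), cursors c1@0 c2@1, authorship ..........
After op 2 (move_right): buffer="xsipvdgkmz" (len 10), cursors c1@1 c2@2, authorship ..........
After op 3 (insert('k')): buffer="xkskipvdgkmz" (len 12), cursors c1@2 c2@4, authorship .1.2........
After op 4 (move_left): buffer="xkskipvdgkmz" (len 12), cursors c1@1 c2@3, authorship .1.2........
After op 5 (move_left): buffer="xkskipvdgkmz" (len 12), cursors c1@0 c2@2, authorship .1.2........
After op 6 (delete): buffer="xskipvdgkmz" (len 11), cursors c1@0 c2@1, authorship ..2........
After op 7 (add_cursor(2)): buffer="xskipvdgkmz" (len 11), cursors c1@0 c2@1 c3@2, authorship ..2........
After op 8 (move_right): buffer="xskipvdgkmz" (len 11), cursors c1@1 c2@2 c3@3, authorship ..2........

Answer: xskipvdgkmz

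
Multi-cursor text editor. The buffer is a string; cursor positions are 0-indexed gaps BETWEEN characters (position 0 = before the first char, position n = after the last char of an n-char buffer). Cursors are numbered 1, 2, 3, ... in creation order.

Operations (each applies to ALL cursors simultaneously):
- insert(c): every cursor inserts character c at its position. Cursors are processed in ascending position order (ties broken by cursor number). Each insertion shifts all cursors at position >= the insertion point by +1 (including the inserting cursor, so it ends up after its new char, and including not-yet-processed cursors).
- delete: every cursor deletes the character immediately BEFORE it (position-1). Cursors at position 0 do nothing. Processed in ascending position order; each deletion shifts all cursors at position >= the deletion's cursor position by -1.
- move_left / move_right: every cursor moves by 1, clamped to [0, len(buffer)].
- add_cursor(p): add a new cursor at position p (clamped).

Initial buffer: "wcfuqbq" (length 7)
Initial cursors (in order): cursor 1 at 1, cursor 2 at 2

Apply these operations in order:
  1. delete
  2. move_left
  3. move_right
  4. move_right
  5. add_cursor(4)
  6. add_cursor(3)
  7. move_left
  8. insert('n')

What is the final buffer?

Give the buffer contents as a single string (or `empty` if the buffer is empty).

Answer: fnnunqnbq

Derivation:
After op 1 (delete): buffer="fuqbq" (len 5), cursors c1@0 c2@0, authorship .....
After op 2 (move_left): buffer="fuqbq" (len 5), cursors c1@0 c2@0, authorship .....
After op 3 (move_right): buffer="fuqbq" (len 5), cursors c1@1 c2@1, authorship .....
After op 4 (move_right): buffer="fuqbq" (len 5), cursors c1@2 c2@2, authorship .....
After op 5 (add_cursor(4)): buffer="fuqbq" (len 5), cursors c1@2 c2@2 c3@4, authorship .....
After op 6 (add_cursor(3)): buffer="fuqbq" (len 5), cursors c1@2 c2@2 c4@3 c3@4, authorship .....
After op 7 (move_left): buffer="fuqbq" (len 5), cursors c1@1 c2@1 c4@2 c3@3, authorship .....
After op 8 (insert('n')): buffer="fnnunqnbq" (len 9), cursors c1@3 c2@3 c4@5 c3@7, authorship .12.4.3..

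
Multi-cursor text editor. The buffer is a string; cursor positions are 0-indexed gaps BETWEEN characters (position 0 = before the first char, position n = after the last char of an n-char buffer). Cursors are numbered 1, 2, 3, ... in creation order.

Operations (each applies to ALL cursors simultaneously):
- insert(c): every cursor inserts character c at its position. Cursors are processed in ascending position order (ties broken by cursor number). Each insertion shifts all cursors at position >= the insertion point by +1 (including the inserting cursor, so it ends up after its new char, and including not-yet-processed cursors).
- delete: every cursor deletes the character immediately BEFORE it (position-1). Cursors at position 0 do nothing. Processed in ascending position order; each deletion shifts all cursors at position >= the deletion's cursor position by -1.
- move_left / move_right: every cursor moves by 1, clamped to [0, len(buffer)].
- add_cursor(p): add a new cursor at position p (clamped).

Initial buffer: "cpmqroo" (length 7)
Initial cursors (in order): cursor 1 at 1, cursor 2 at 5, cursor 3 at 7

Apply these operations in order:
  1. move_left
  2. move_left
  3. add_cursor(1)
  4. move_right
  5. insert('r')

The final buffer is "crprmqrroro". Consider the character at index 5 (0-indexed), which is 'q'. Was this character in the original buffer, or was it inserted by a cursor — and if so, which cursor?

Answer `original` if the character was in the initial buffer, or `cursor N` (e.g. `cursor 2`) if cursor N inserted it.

After op 1 (move_left): buffer="cpmqroo" (len 7), cursors c1@0 c2@4 c3@6, authorship .......
After op 2 (move_left): buffer="cpmqroo" (len 7), cursors c1@0 c2@3 c3@5, authorship .......
After op 3 (add_cursor(1)): buffer="cpmqroo" (len 7), cursors c1@0 c4@1 c2@3 c3@5, authorship .......
After op 4 (move_right): buffer="cpmqroo" (len 7), cursors c1@1 c4@2 c2@4 c3@6, authorship .......
After op 5 (insert('r')): buffer="crprmqrroro" (len 11), cursors c1@2 c4@4 c2@7 c3@10, authorship .1.4..2..3.
Authorship (.=original, N=cursor N): . 1 . 4 . . 2 . . 3 .
Index 5: author = original

Answer: original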